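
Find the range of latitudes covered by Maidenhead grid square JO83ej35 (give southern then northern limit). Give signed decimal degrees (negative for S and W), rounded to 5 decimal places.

53.39583, 53.40000

Field J=9, O=14: +9·20° lon, +14·10° lat → SW at lon 0°, lat 50°.
Square 8, 3: +8·2° lon, +3·1° lat → SW at lon 16°, lat 53°.
Subsquare e=4, j=9: +4·0.0833333° lon, +9·0.0416667° lat → SW at lon 16.3333°, lat 53.375°.
Extended square 3, 5: +3·0.00833333° lon, +5·0.00416667° lat → SW at lon 16.3583°, lat 53.3958°.
Cell spans 0.00833333° lon × 0.00416667° lat.
south 53.39583, north 53.40000.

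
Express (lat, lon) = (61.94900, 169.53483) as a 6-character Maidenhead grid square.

Add 180° to longitude and 90° to latitude: 349.5348, 151.9490.
Field: lon ⌊349.5348/20⌋ = 17 → R; lat ⌊151.9490/10⌋ = 15 → P.
Square: lon ⌊9.5348/2⌋ = 4; lat ⌊1.9490/1⌋ = 1.
Subsquare: lon ⌊1.5348/0.0833333⌋ = 18 → s; lat ⌊0.9490/0.0416667⌋ = 22 → w.

RP41sw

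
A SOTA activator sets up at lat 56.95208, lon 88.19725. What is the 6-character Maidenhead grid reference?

Offset from 180°W / 90°S: lon 268.1972°, lat 146.9521°.
Field: 268.1972/20 → 13 → N, 146.9521/10 → 14 → O; chars NO.
Square: 8.1972/2 → 4, 6.9521/1 → 6; chars 46.
Subsquare: 0.1972/0.0833333 → 2 → c, 0.9521/0.0416667 → 22 → w; chars cw.

NO46cw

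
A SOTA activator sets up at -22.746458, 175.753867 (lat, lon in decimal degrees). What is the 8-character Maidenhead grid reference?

Shift to the Maidenhead origin (180°W, 90°S): lon 355.75387, lat 67.25354.
Field: lon ⌊355.75387/20⌋ = 17 → R; lat ⌊67.25354/10⌋ = 6 → G.
Square: lon ⌊15.75387/2⌋ = 7; lat ⌊7.25354/1⌋ = 7.
Subsquare: lon ⌊1.75387/0.0833333⌋ = 21 → v; lat ⌊0.25354/0.0416667⌋ = 6 → g.
Extended square: lon ⌊0.00387/0.00833333⌋ = 0; lat ⌊0.00354/0.00416667⌋ = 0.

RG77vg00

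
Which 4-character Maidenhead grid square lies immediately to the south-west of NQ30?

NP29

Longitude square 3; −1 → 2.
Latitude square 0; −1 → -1, wraps to 9, carry into field.
Latitude field Q = 16; −1 → 15 = P.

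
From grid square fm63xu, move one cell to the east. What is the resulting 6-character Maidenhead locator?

FM73au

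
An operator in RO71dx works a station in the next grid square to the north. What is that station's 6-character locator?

RO72da

Latitude subsquare x = 23; +1 → 24, wraps to 0 = a, carry into square.
Latitude square 1; +1 → 2.
The longitude characters are unchanged.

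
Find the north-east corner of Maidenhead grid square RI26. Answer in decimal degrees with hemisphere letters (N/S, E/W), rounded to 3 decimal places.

Field R=17, I=8: +17·20° lon, +8·10° lat → SW at lon 160°, lat -10°.
Square 2, 6: +2·2° lon, +6·1° lat → SW at lon 164°, lat -4°.
Cell spans 2° lon × 1° lat. NE corner is SW corner plus one full cell.
latitude 3.000° S, longitude 166.000° E.

3.000° S, 166.000° E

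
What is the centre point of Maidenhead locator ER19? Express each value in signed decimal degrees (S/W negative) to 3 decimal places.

89.500, -97.000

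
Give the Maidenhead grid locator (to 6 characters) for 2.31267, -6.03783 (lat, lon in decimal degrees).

Add 180° to longitude and 90° to latitude: 173.9622, 92.3127.
Field (20°×10°, letters A–R): 173.9622/20 → 8 → I, 92.3127/10 → 9 → J; chars IJ.
Square (2°×1°, digits 0–9): 13.9622/2 → 6, 2.3127/1 → 2; chars 62.
Subsquare (5′×2.5′, letters a–x): 1.9622/0.0833333 → 23 → x, 0.3127/0.0416667 → 7 → h; chars xh.

IJ62xh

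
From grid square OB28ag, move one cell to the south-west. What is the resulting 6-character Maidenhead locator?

Longitude subsquare a = 0; −1 → -1, wraps to 23 = x, carry into square.
Longitude square 2; −1 → 1.
Latitude subsquare g = 6; −1 → 5 = f.

OB18xf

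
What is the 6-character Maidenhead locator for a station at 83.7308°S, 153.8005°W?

BA36cg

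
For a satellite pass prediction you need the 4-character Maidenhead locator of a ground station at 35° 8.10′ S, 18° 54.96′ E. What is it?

JF94

Shift to the Maidenhead origin (180°W, 90°S): lon 198.92, lat 54.87.
Field: 198.92/20 → 9 → J, 54.87/10 → 5 → F; chars JF.
Square: 18.92/2 → 9, 4.87/1 → 4; chars 94.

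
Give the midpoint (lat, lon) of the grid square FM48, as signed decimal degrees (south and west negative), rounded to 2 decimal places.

38.50, -71.00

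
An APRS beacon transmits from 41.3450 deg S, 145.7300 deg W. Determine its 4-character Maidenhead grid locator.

Offset from 180°W / 90°S: lon 34.27°, lat 48.66°.
Field: lon ⌊34.27/20⌋ = 1 → B; lat ⌊48.66/10⌋ = 4 → E.
Square: lon ⌊14.27/2⌋ = 7; lat ⌊8.66/1⌋ = 8.

BE78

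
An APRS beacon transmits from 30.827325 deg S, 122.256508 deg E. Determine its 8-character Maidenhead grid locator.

Add 180° to longitude and 90° to latitude: 302.25651, 59.17267.
Field: lon ⌊302.25651/20⌋ = 15 → P; lat ⌊59.17267/10⌋ = 5 → F.
Square: lon ⌊2.25651/2⌋ = 1; lat ⌊9.17267/1⌋ = 9.
Subsquare: lon ⌊0.25651/0.0833333⌋ = 3 → d; lat ⌊0.17267/0.0416667⌋ = 4 → e.
Extended square: lon ⌊0.00651/0.00833333⌋ = 0; lat ⌊0.00601/0.00416667⌋ = 1.

PF19de01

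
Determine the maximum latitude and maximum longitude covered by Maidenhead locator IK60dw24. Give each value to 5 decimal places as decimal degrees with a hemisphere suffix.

Field I=8, K=10: +8·20° lon, +10·10° lat → SW at lon -20°, lat 10°.
Square 6, 0: +6·2° lon, +0·1° lat → SW at lon -8°, lat 10°.
Subsquare d=3, w=22: +3·0.0833333° lon, +22·0.0416667° lat → SW at lon -7.75°, lat 10.9167°.
Extended square 2, 4: +2·0.00833333° lon, +4·0.00416667° lat → SW at lon -7.73333°, lat 10.9333°.
Cell spans 0.00833333° lon × 0.00416667° lat. NE corner is SW corner plus one full cell.
latitude 10.93750° N, longitude 7.72500° W.

10.93750° N, 7.72500° W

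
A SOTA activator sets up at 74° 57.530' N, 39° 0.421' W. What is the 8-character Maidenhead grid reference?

HQ04lx90

Offset from 180°W / 90°S: lon 140.99298°, lat 164.95883°.
Field (20°×10°, letters A–R): lon ⌊140.99298/20⌋ = 7 → H; lat ⌊164.95883/10⌋ = 16 → Q.
Square (2°×1°, digits 0–9): lon ⌊0.99298/2⌋ = 0; lat ⌊4.95883/1⌋ = 4.
Subsquare (5′×2.5′, letters a–x): lon ⌊0.99298/0.0833333⌋ = 11 → l; lat ⌊0.95883/0.0416667⌋ = 23 → x.
Extended square (30″×15″, digits 0–9): lon ⌊0.07632/0.00833333⌋ = 9; lat ⌊0.00050/0.00416667⌋ = 0.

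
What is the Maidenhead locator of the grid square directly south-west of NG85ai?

NG75xh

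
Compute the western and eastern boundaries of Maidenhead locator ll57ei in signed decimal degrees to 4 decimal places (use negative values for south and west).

Field L=11, L=11: +11·20° lon, +11·10° lat → SW at lon 40°, lat 20°.
Square 5, 7: +5·2° lon, +7·1° lat → SW at lon 50°, lat 27°.
Subsquare e=4, i=8: +4·0.0833333° lon, +8·0.0416667° lat → SW at lon 50.3333°, lat 27.3333°.
Cell spans 0.0833333° lon × 0.0416667° lat.
west 50.3333, east 50.4167.

50.3333, 50.4167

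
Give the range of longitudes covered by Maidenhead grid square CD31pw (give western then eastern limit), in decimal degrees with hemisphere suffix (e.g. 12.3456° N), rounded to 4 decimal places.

Field C=2, D=3: +2·20° lon, +3·10° lat → SW at lon -140°, lat -60°.
Square 3, 1: +3·2° lon, +1·1° lat → SW at lon -134°, lat -59°.
Subsquare p=15, w=22: +15·0.0833333° lon, +22·0.0416667° lat → SW at lon -132.75°, lat -58.0833°.
Cell spans 0.0833333° lon × 0.0416667° lat.
west 132.7500° W, east 132.6667° W.

132.7500° W, 132.6667° W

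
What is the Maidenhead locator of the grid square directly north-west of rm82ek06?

RM82dk97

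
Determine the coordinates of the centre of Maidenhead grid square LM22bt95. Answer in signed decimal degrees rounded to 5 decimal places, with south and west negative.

32.81458, 44.16250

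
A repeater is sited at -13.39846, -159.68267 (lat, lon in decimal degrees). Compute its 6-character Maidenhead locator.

BH06do

Offset from 180°W / 90°S: lon 20.3173°, lat 76.6015°.
Field: lon ⌊20.3173/20⌋ = 1 → B; lat ⌊76.6015/10⌋ = 7 → H.
Square: lon ⌊0.3173/2⌋ = 0; lat ⌊6.6015/1⌋ = 6.
Subsquare: lon ⌊0.3173/0.0833333⌋ = 3 → d; lat ⌊0.6015/0.0416667⌋ = 14 → o.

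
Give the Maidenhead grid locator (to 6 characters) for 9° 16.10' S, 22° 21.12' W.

Offset from 180°W / 90°S: lon 157.6480°, lat 80.7317°.
Field: 157.6480/20 → 7 → H, 80.7317/10 → 8 → I; chars HI.
Square: 17.6480/2 → 8, 0.7317/1 → 0; chars 80.
Subsquare: 1.6480/0.0833333 → 19 → t, 0.7317/0.0416667 → 17 → r; chars tr.

HI80tr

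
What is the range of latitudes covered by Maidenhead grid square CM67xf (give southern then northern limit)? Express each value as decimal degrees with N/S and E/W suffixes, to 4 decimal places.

37.2083° N, 37.2500° N

Field C=2, M=12: +2·20° lon, +12·10° lat → SW at lon -140°, lat 30°.
Square 6, 7: +6·2° lon, +7·1° lat → SW at lon -128°, lat 37°.
Subsquare x=23, f=5: +23·0.0833333° lon, +5·0.0416667° lat → SW at lon -126.083°, lat 37.2083°.
Cell spans 0.0833333° lon × 0.0416667° lat.
south 37.2083° N, north 37.2500° N.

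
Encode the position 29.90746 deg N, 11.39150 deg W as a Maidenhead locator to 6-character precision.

Offset from 180°W / 90°S: lon 168.6085°, lat 119.9075°.
Field: lon ⌊168.6085/20⌋ = 8 → I; lat ⌊119.9075/10⌋ = 11 → L.
Square: lon ⌊8.6085/2⌋ = 4; lat ⌊9.9075/1⌋ = 9.
Subsquare: lon ⌊0.6085/0.0833333⌋ = 7 → h; lat ⌊0.9075/0.0416667⌋ = 21 → v.

IL49hv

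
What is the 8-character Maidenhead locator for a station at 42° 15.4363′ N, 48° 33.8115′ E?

LN42gg71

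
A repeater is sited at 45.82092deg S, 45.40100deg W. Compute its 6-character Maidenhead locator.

GE74he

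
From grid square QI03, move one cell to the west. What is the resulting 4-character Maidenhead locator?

Longitude square 0; −1 → -1, wraps to 9, carry into field.
Longitude field Q = 16; −1 → 15 = P.
The latitude characters are unchanged.

PI93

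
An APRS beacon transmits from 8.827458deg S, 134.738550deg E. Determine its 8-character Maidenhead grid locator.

Add 180° to longitude and 90° to latitude: 314.73855, 81.17254.
Field (20°×10°, letters A–R): lon ⌊314.73855/20⌋ = 15 → P; lat ⌊81.17254/10⌋ = 8 → I.
Square (2°×1°, digits 0–9): lon ⌊14.73855/2⌋ = 7; lat ⌊1.17254/1⌋ = 1.
Subsquare (5′×2.5′, letters a–x): lon ⌊0.73855/0.0833333⌋ = 8 → i; lat ⌊0.17254/0.0416667⌋ = 4 → e.
Extended square (30″×15″, digits 0–9): lon ⌊0.07188/0.00833333⌋ = 8; lat ⌊0.00588/0.00416667⌋ = 1.

PI71ie81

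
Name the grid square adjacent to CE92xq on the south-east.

DE02ap

Longitude subsquare x = 23; +1 → 24, wraps to 0 = a, carry into square.
Longitude square 9; +1 → 10, wraps to 0, carry into field.
Longitude field C = 2; +1 → 3 = D.
Latitude subsquare q = 16; −1 → 15 = p.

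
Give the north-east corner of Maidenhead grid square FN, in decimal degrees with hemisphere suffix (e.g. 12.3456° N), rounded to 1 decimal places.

50.0° N, 60.0° W

Field F=5, N=13: +5·20° lon, +13·10° lat → SW at lon -80°, lat 40°.
Cell spans 20° lon × 10° lat. NE corner is SW corner plus one full cell.
latitude 50.0° N, longitude 60.0° W.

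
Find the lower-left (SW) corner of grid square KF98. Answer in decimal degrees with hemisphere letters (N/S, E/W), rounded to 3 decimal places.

Field K=10, F=5: +10·20° lon, +5·10° lat → SW at lon 20°, lat -40°.
Square 9, 8: +9·2° lon, +8·1° lat → SW at lon 38°, lat -32°.
latitude 32.000° S, longitude 38.000° E.

32.000° S, 38.000° E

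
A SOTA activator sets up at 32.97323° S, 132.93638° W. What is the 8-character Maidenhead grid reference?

CF37ma76

Shift to the Maidenhead origin (180°W, 90°S): lon 47.06362, lat 57.02677.
Field: lon ⌊47.06362/20⌋ = 2 → C; lat ⌊57.02677/10⌋ = 5 → F.
Square: lon ⌊7.06362/2⌋ = 3; lat ⌊7.02677/1⌋ = 7.
Subsquare: lon ⌊1.06362/0.0833333⌋ = 12 → m; lat ⌊0.02677/0.0416667⌋ = 0 → a.
Extended square: lon ⌊0.06362/0.00833333⌋ = 7; lat ⌊0.02677/0.00416667⌋ = 6.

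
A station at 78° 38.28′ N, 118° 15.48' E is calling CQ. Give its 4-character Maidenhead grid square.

OQ98

Shift to the Maidenhead origin (180°W, 90°S): lon 298.26, lat 168.64.
Field (20°×10°, letters A–R): 298.26/20 → 14 → O, 168.64/10 → 16 → Q; chars OQ.
Square (2°×1°, digits 0–9): 18.26/2 → 9, 8.64/1 → 8; chars 98.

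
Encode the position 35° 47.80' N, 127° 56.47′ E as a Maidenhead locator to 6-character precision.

Offset from 180°W / 90°S: lon 307.9412°, lat 125.7967°.
Field (20°×10°, letters A–R): 307.9412/20 → 15 → P, 125.7967/10 → 12 → M; chars PM.
Square (2°×1°, digits 0–9): 7.9412/2 → 3, 5.7967/1 → 5; chars 35.
Subsquare (5′×2.5′, letters a–x): 1.9412/0.0833333 → 23 → x, 0.7967/0.0416667 → 19 → t; chars xt.

PM35xt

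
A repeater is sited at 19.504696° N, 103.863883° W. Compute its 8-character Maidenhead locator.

DK89bm61

Offset from 180°W / 90°S: lon 76.13612°, lat 109.50470°.
Field (20°×10°, letters A–R): lon ⌊76.13612/20⌋ = 3 → D; lat ⌊109.50470/10⌋ = 10 → K.
Square (2°×1°, digits 0–9): lon ⌊16.13612/2⌋ = 8; lat ⌊9.50470/1⌋ = 9.
Subsquare (5′×2.5′, letters a–x): lon ⌊0.13612/0.0833333⌋ = 1 → b; lat ⌊0.50470/0.0416667⌋ = 12 → m.
Extended square (30″×15″, digits 0–9): lon ⌊0.05278/0.00833333⌋ = 6; lat ⌊0.00470/0.00416667⌋ = 1.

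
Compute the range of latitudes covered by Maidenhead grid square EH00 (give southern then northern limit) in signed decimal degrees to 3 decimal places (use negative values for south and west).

-20.000, -19.000

Field E=4, H=7: +4·20° lon, +7·10° lat → SW at lon -100°, lat -20°.
Square 0, 0: +0·2° lon, +0·1° lat → SW at lon -100°, lat -20°.
Cell spans 2° lon × 1° lat.
south -20.000, north -19.000.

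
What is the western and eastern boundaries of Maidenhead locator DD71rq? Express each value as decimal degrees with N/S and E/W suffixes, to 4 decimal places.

Field D=3, D=3: +3·20° lon, +3·10° lat → SW at lon -120°, lat -60°.
Square 7, 1: +7·2° lon, +1·1° lat → SW at lon -106°, lat -59°.
Subsquare r=17, q=16: +17·0.0833333° lon, +16·0.0416667° lat → SW at lon -104.583°, lat -58.3333°.
Cell spans 0.0833333° lon × 0.0416667° lat.
west 104.5833° W, east 104.5000° W.

104.5833° W, 104.5000° W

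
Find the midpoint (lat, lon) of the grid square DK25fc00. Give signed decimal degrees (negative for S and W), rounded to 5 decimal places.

Field D=3, K=10: +3·20° lon, +10·10° lat → SW at lon -120°, lat 10°.
Square 2, 5: +2·2° lon, +5·1° lat → SW at lon -116°, lat 15°.
Subsquare f=5, c=2: +5·0.0833333° lon, +2·0.0416667° lat → SW at lon -115.583°, lat 15.0833°.
Extended square 0, 0: +0·0.00833333° lon, +0·0.00416667° lat → SW at lon -115.583°, lat 15.0833°.
Cell spans 0.00833333° lon × 0.00416667° lat. Centre is SW corner plus half of each.
latitude 15.08542, longitude -115.57917.

15.08542, -115.57917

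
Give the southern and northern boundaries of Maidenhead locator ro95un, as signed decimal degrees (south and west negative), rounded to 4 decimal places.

Field R=17, O=14: +17·20° lon, +14·10° lat → SW at lon 160°, lat 50°.
Square 9, 5: +9·2° lon, +5·1° lat → SW at lon 178°, lat 55°.
Subsquare u=20, n=13: +20·0.0833333° lon, +13·0.0416667° lat → SW at lon 179.667°, lat 55.5417°.
Cell spans 0.0833333° lon × 0.0416667° lat.
south 55.5417, north 55.5833.

55.5417, 55.5833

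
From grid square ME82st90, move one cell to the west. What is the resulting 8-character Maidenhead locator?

ME82st80

Longitude extended square 9; −1 → 8.
The latitude characters are unchanged.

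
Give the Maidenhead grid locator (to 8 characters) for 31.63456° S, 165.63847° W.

AF78ei37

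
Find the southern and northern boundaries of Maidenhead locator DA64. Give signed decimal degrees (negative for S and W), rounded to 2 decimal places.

-86.00, -85.00

Field D=3, A=0: +3·20° lon, +0·10° lat → SW at lon -120°, lat -90°.
Square 6, 4: +6·2° lon, +4·1° lat → SW at lon -108°, lat -86°.
Cell spans 2° lon × 1° lat.
south -86.00, north -85.00.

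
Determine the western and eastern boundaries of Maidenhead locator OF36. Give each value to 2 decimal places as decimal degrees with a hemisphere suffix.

106.00° E, 108.00° E

Field O=14, F=5: +14·20° lon, +5·10° lat → SW at lon 100°, lat -40°.
Square 3, 6: +3·2° lon, +6·1° lat → SW at lon 106°, lat -34°.
Cell spans 2° lon × 1° lat.
west 106.00° E, east 108.00° E.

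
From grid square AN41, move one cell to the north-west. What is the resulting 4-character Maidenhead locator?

Longitude square 4; −1 → 3.
Latitude square 1; +1 → 2.

AN32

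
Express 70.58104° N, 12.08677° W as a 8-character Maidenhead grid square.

Offset from 180°W / 90°S: lon 167.91323°, lat 160.58104°.
Field (20°×10°, letters A–R): lon ⌊167.91323/20⌋ = 8 → I; lat ⌊160.58104/10⌋ = 16 → Q.
Square (2°×1°, digits 0–9): lon ⌊7.91323/2⌋ = 3; lat ⌊0.58104/1⌋ = 0.
Subsquare (5′×2.5′, letters a–x): lon ⌊1.91323/0.0833333⌋ = 22 → w; lat ⌊0.58104/0.0416667⌋ = 13 → n.
Extended square (30″×15″, digits 0–9): lon ⌊0.07990/0.00833333⌋ = 9; lat ⌊0.03937/0.00416667⌋ = 9.

IQ30wn99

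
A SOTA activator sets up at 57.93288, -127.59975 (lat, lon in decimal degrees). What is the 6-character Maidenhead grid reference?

Add 180° to longitude and 90° to latitude: 52.4002, 147.9329.
Field (20°×10°, letters A–R): lon ⌊52.4002/20⌋ = 2 → C; lat ⌊147.9329/10⌋ = 14 → O.
Square (2°×1°, digits 0–9): lon ⌊12.4002/2⌋ = 6; lat ⌊7.9329/1⌋ = 7.
Subsquare (5′×2.5′, letters a–x): lon ⌊0.4002/0.0833333⌋ = 4 → e; lat ⌊0.9329/0.0416667⌋ = 22 → w.

CO67ew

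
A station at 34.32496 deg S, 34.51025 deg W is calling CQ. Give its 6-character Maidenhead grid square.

HF25rq

Shift to the Maidenhead origin (180°W, 90°S): lon 145.4898, lat 55.6750.
Field: 145.4898/20 → 7 → H, 55.6750/10 → 5 → F; chars HF.
Square: 5.4898/2 → 2, 5.6750/1 → 5; chars 25.
Subsquare: 1.4898/0.0833333 → 17 → r, 0.6750/0.0416667 → 16 → q; chars rq.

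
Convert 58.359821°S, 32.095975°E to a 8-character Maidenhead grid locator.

KD61bp13

Offset from 180°W / 90°S: lon 212.09598°, lat 31.64018°.
Field: 212.09598/20 → 10 → K, 31.64018/10 → 3 → D; chars KD.
Square: 12.09598/2 → 6, 1.64018/1 → 1; chars 61.
Subsquare: 0.09598/0.0833333 → 1 → b, 0.64018/0.0416667 → 15 → p; chars bp.
Extended square: 0.01264/0.00833333 → 1, 0.01518/0.00416667 → 3; chars 13.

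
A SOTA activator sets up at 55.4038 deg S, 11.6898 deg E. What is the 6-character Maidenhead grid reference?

Shift to the Maidenhead origin (180°W, 90°S): lon 191.6898, lat 34.5962.
Field: 191.6898/20 → 9 → J, 34.5962/10 → 3 → D; chars JD.
Square: 11.6898/2 → 5, 4.5962/1 → 4; chars 54.
Subsquare: 1.6898/0.0833333 → 20 → u, 0.5962/0.0416667 → 14 → o; chars uo.

JD54uo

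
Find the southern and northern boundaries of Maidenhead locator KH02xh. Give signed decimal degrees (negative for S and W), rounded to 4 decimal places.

-17.7083, -17.6667

Field K=10, H=7: +10·20° lon, +7·10° lat → SW at lon 20°, lat -20°.
Square 0, 2: +0·2° lon, +2·1° lat → SW at lon 20°, lat -18°.
Subsquare x=23, h=7: +23·0.0833333° lon, +7·0.0416667° lat → SW at lon 21.9167°, lat -17.7083°.
Cell spans 0.0833333° lon × 0.0416667° lat.
south -17.7083, north -17.6667.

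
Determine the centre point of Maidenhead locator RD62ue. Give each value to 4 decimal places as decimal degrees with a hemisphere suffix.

57.8125° S, 173.7083° E

Field R=17, D=3: +17·20° lon, +3·10° lat → SW at lon 160°, lat -60°.
Square 6, 2: +6·2° lon, +2·1° lat → SW at lon 172°, lat -58°.
Subsquare u=20, e=4: +20·0.0833333° lon, +4·0.0416667° lat → SW at lon 173.667°, lat -57.8333°.
Cell spans 0.0833333° lon × 0.0416667° lat. Centre is SW corner plus half of each.
latitude 57.8125° S, longitude 173.7083° E.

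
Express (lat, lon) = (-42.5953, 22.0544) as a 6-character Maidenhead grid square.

Offset from 180°W / 90°S: lon 202.0544°, lat 47.4047°.
Field (20°×10°, letters A–R): 202.0544/20 → 10 → K, 47.4047/10 → 4 → E; chars KE.
Square (2°×1°, digits 0–9): 2.0544/2 → 1, 7.4047/1 → 7; chars 17.
Subsquare (5′×2.5′, letters a–x): 0.0544/0.0833333 → 0 → a, 0.4047/0.0416667 → 9 → j; chars aj.

KE17aj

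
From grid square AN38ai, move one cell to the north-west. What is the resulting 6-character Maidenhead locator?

Longitude subsquare a = 0; −1 → -1, wraps to 23 = x, carry into square.
Longitude square 3; −1 → 2.
Latitude subsquare i = 8; +1 → 9 = j.

AN28xj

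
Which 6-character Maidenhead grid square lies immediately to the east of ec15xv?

Longitude subsquare x = 23; +1 → 24, wraps to 0 = a, carry into square.
Longitude square 1; +1 → 2.
The latitude characters are unchanged.

EC25av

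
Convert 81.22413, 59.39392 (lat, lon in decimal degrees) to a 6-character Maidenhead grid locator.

LR91qf

Shift to the Maidenhead origin (180°W, 90°S): lon 239.3939, lat 171.2241.
Field (20°×10°, letters A–R): 239.3939/20 → 11 → L, 171.2241/10 → 17 → R; chars LR.
Square (2°×1°, digits 0–9): 19.3939/2 → 9, 1.2241/1 → 1; chars 91.
Subsquare (5′×2.5′, letters a–x): 1.3939/0.0833333 → 16 → q, 0.2241/0.0416667 → 5 → f; chars qf.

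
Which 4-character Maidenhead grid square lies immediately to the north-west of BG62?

BG53

Longitude square 6; −1 → 5.
Latitude square 2; +1 → 3.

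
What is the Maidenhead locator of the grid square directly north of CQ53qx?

Latitude subsquare x = 23; +1 → 24, wraps to 0 = a, carry into square.
Latitude square 3; +1 → 4.
The longitude characters are unchanged.

CQ54qa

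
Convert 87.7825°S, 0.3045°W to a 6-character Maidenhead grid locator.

Add 180° to longitude and 90° to latitude: 179.6955, 2.2175.
Field: 179.6955/20 → 8 → I, 2.2175/10 → 0 → A; chars IA.
Square: 19.6955/2 → 9, 2.2175/1 → 2; chars 92.
Subsquare: 1.6955/0.0833333 → 20 → u, 0.2175/0.0416667 → 5 → f; chars uf.

IA92uf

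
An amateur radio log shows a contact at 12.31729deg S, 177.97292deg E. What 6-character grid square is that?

RH87xq

Add 180° to longitude and 90° to latitude: 357.9729, 77.6827.
Field (20°×10°, letters A–R): lon ⌊357.9729/20⌋ = 17 → R; lat ⌊77.6827/10⌋ = 7 → H.
Square (2°×1°, digits 0–9): lon ⌊17.9729/2⌋ = 8; lat ⌊7.6827/1⌋ = 7.
Subsquare (5′×2.5′, letters a–x): lon ⌊1.9729/0.0833333⌋ = 23 → x; lat ⌊0.6827/0.0416667⌋ = 16 → q.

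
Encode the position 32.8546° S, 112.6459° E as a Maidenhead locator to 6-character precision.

OF67hd

Offset from 180°W / 90°S: lon 292.6459°, lat 57.1454°.
Field: lon ⌊292.6459/20⌋ = 14 → O; lat ⌊57.1454/10⌋ = 5 → F.
Square: lon ⌊12.6459/2⌋ = 6; lat ⌊7.1454/1⌋ = 7.
Subsquare: lon ⌊0.6459/0.0833333⌋ = 7 → h; lat ⌊0.1454/0.0416667⌋ = 3 → d.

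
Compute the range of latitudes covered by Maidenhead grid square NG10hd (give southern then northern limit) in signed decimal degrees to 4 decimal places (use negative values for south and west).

Field N=13, G=6: +13·20° lon, +6·10° lat → SW at lon 80°, lat -30°.
Square 1, 0: +1·2° lon, +0·1° lat → SW at lon 82°, lat -30°.
Subsquare h=7, d=3: +7·0.0833333° lon, +3·0.0416667° lat → SW at lon 82.5833°, lat -29.875°.
Cell spans 0.0833333° lon × 0.0416667° lat.
south -29.8750, north -29.8333.

-29.8750, -29.8333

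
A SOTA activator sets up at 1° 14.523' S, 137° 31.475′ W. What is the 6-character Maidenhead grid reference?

CI18fs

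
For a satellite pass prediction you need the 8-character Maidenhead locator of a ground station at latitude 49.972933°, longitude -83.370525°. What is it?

EN89hx53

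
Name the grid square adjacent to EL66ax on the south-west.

EL56xw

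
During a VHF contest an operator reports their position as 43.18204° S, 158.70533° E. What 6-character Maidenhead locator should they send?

QE96it

Add 180° to longitude and 90° to latitude: 338.7053, 46.8180.
Field: lon ⌊338.7053/20⌋ = 16 → Q; lat ⌊46.8180/10⌋ = 4 → E.
Square: lon ⌊18.7053/2⌋ = 9; lat ⌊6.8180/1⌋ = 6.
Subsquare: lon ⌊0.7053/0.0833333⌋ = 8 → i; lat ⌊0.8180/0.0416667⌋ = 19 → t.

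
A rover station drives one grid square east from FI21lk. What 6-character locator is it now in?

Longitude subsquare l = 11; +1 → 12 = m.
The latitude characters are unchanged.

FI21mk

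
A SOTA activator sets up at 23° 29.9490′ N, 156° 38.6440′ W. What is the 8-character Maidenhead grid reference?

BL13ql29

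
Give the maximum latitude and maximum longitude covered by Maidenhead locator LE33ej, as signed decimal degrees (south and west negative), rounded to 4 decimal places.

Field L=11, E=4: +11·20° lon, +4·10° lat → SW at lon 40°, lat -50°.
Square 3, 3: +3·2° lon, +3·1° lat → SW at lon 46°, lat -47°.
Subsquare e=4, j=9: +4·0.0833333° lon, +9·0.0416667° lat → SW at lon 46.3333°, lat -46.625°.
Cell spans 0.0833333° lon × 0.0416667° lat. NE corner is SW corner plus one full cell.
latitude -46.5833, longitude 46.4167.

-46.5833, 46.4167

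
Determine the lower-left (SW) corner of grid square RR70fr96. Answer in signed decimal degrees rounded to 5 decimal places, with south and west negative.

80.73333, 174.49167

Field R=17, R=17: +17·20° lon, +17·10° lat → SW at lon 160°, lat 80°.
Square 7, 0: +7·2° lon, +0·1° lat → SW at lon 174°, lat 80°.
Subsquare f=5, r=17: +5·0.0833333° lon, +17·0.0416667° lat → SW at lon 174.417°, lat 80.7083°.
Extended square 9, 6: +9·0.00833333° lon, +6·0.00416667° lat → SW at lon 174.492°, lat 80.7333°.
latitude 80.73333, longitude 174.49167.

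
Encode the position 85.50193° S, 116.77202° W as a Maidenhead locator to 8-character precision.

DA14ol79

Add 180° to longitude and 90° to latitude: 63.22798, 4.49807.
Field (20°×10°, letters A–R): 63.22798/20 → 3 → D, 4.49807/10 → 0 → A; chars DA.
Square (2°×1°, digits 0–9): 3.22798/2 → 1, 4.49807/1 → 4; chars 14.
Subsquare (5′×2.5′, letters a–x): 1.22798/0.0833333 → 14 → o, 0.49807/0.0416667 → 11 → l; chars ol.
Extended square (30″×15″, digits 0–9): 0.06131/0.00833333 → 7, 0.03974/0.00416667 → 9; chars 79.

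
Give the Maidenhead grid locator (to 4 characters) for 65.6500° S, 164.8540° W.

AC74

Add 180° to longitude and 90° to latitude: 15.15, 24.35.
Field: lon ⌊15.15/20⌋ = 0 → A; lat ⌊24.35/10⌋ = 2 → C.
Square: lon ⌊15.15/2⌋ = 7; lat ⌊4.35/1⌋ = 4.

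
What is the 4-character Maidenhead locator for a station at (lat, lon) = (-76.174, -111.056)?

Shift to the Maidenhead origin (180°W, 90°S): lon 68.94, lat 13.83.
Field: 68.94/20 → 3 → D, 13.83/10 → 1 → B; chars DB.
Square: 8.94/2 → 4, 3.83/1 → 3; chars 43.

DB43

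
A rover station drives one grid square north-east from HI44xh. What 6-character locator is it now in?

HI54ai

Longitude subsquare x = 23; +1 → 24, wraps to 0 = a, carry into square.
Longitude square 4; +1 → 5.
Latitude subsquare h = 7; +1 → 8 = i.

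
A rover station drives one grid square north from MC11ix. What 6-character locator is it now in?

MC12ia

Latitude subsquare x = 23; +1 → 24, wraps to 0 = a, carry into square.
Latitude square 1; +1 → 2.
The longitude characters are unchanged.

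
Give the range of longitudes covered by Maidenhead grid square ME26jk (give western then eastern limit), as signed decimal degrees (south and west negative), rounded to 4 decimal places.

64.7500, 64.8333

Field M=12, E=4: +12·20° lon, +4·10° lat → SW at lon 60°, lat -50°.
Square 2, 6: +2·2° lon, +6·1° lat → SW at lon 64°, lat -44°.
Subsquare j=9, k=10: +9·0.0833333° lon, +10·0.0416667° lat → SW at lon 64.75°, lat -43.5833°.
Cell spans 0.0833333° lon × 0.0416667° lat.
west 64.7500, east 64.8333.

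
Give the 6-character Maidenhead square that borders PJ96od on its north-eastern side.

Longitude subsquare o = 14; +1 → 15 = p.
Latitude subsquare d = 3; +1 → 4 = e.

PJ96pe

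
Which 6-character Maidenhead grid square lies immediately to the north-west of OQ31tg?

OQ31sh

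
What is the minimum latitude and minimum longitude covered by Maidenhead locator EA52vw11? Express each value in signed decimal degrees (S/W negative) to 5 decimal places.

-87.07917, -88.24167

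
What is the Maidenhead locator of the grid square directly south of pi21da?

Latitude subsquare a = 0; −1 → -1, wraps to 23 = x, carry into square.
Latitude square 1; −1 → 0.
The longitude characters are unchanged.

PI20dx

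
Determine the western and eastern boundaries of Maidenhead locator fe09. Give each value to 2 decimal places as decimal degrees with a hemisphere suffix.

80.00° W, 78.00° W

Field F=5, E=4: +5·20° lon, +4·10° lat → SW at lon -80°, lat -50°.
Square 0, 9: +0·2° lon, +9·1° lat → SW at lon -80°, lat -41°.
Cell spans 2° lon × 1° lat.
west 80.00° W, east 78.00° W.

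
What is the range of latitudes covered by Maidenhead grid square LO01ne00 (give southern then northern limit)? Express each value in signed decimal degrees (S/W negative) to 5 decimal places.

51.16667, 51.17083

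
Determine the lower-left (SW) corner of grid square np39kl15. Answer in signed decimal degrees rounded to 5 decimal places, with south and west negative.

Field N=13, P=15: +13·20° lon, +15·10° lat → SW at lon 80°, lat 60°.
Square 3, 9: +3·2° lon, +9·1° lat → SW at lon 86°, lat 69°.
Subsquare k=10, l=11: +10·0.0833333° lon, +11·0.0416667° lat → SW at lon 86.8333°, lat 69.4583°.
Extended square 1, 5: +1·0.00833333° lon, +5·0.00416667° lat → SW at lon 86.8417°, lat 69.4792°.
latitude 69.47917, longitude 86.84167.

69.47917, 86.84167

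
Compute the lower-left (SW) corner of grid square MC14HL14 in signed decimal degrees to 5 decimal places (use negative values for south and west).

-65.52500, 62.59167

Field M=12, C=2: +12·20° lon, +2·10° lat → SW at lon 60°, lat -70°.
Square 1, 4: +1·2° lon, +4·1° lat → SW at lon 62°, lat -66°.
Subsquare h=7, l=11: +7·0.0833333° lon, +11·0.0416667° lat → SW at lon 62.5833°, lat -65.5417°.
Extended square 1, 4: +1·0.00833333° lon, +4·0.00416667° lat → SW at lon 62.5917°, lat -65.525°.
latitude -65.52500, longitude 62.59167.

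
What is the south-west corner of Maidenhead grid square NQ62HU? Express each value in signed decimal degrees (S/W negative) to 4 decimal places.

Field N=13, Q=16: +13·20° lon, +16·10° lat → SW at lon 80°, lat 70°.
Square 6, 2: +6·2° lon, +2·1° lat → SW at lon 92°, lat 72°.
Subsquare h=7, u=20: +7·0.0833333° lon, +20·0.0416667° lat → SW at lon 92.5833°, lat 72.8333°.
latitude 72.8333, longitude 92.5833.

72.8333, 92.5833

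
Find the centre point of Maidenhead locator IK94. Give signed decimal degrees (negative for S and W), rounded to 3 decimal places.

14.500, -1.000

Field I=8, K=10: +8·20° lon, +10·10° lat → SW at lon -20°, lat 10°.
Square 9, 4: +9·2° lon, +4·1° lat → SW at lon -2°, lat 14°.
Cell spans 2° lon × 1° lat. Centre is SW corner plus half of each.
latitude 14.500, longitude -1.000.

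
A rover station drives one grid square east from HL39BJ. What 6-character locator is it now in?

HL39cj

Longitude subsquare b = 1; +1 → 2 = c.
The latitude characters are unchanged.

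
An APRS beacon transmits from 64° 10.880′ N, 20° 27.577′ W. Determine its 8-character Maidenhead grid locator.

HP94se43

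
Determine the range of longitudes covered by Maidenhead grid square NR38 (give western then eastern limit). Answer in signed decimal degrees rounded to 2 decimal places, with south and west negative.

86.00, 88.00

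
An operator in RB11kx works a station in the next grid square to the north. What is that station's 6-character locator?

Latitude subsquare x = 23; +1 → 24, wraps to 0 = a, carry into square.
Latitude square 1; +1 → 2.
The longitude characters are unchanged.

RB12ka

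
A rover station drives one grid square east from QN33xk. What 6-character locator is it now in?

Longitude subsquare x = 23; +1 → 24, wraps to 0 = a, carry into square.
Longitude square 3; +1 → 4.
The latitude characters are unchanged.

QN43ak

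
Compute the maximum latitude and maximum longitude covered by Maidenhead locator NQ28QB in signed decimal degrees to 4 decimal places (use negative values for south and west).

78.0833, 85.4167

Field N=13, Q=16: +13·20° lon, +16·10° lat → SW at lon 80°, lat 70°.
Square 2, 8: +2·2° lon, +8·1° lat → SW at lon 84°, lat 78°.
Subsquare q=16, b=1: +16·0.0833333° lon, +1·0.0416667° lat → SW at lon 85.3333°, lat 78.0417°.
Cell spans 0.0833333° lon × 0.0416667° lat. NE corner is SW corner plus one full cell.
latitude 78.0833, longitude 85.4167.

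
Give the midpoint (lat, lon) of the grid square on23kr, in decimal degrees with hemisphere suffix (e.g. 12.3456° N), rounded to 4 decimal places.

Field O=14, N=13: +14·20° lon, +13·10° lat → SW at lon 100°, lat 40°.
Square 2, 3: +2·2° lon, +3·1° lat → SW at lon 104°, lat 43°.
Subsquare k=10, r=17: +10·0.0833333° lon, +17·0.0416667° lat → SW at lon 104.833°, lat 43.7083°.
Cell spans 0.0833333° lon × 0.0416667° lat. Centre is SW corner plus half of each.
latitude 43.7292° N, longitude 104.8750° E.

43.7292° N, 104.8750° E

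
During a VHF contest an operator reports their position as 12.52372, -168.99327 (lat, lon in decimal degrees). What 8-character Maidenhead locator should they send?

AK52mm05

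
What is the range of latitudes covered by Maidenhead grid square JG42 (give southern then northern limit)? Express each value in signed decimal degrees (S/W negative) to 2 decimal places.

-28.00, -27.00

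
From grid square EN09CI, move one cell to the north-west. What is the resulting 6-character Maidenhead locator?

Longitude subsquare c = 2; −1 → 1 = b.
Latitude subsquare i = 8; +1 → 9 = j.

EN09bj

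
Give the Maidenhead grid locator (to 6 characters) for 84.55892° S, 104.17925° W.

Offset from 180°W / 90°S: lon 75.8208°, lat 5.4411°.
Field: lon ⌊75.8208/20⌋ = 3 → D; lat ⌊5.4411/10⌋ = 0 → A.
Square: lon ⌊15.8208/2⌋ = 7; lat ⌊5.4411/1⌋ = 5.
Subsquare: lon ⌊1.8208/0.0833333⌋ = 21 → v; lat ⌊0.4411/0.0416667⌋ = 10 → k.

DA75vk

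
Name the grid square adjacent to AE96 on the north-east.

Longitude square 9; +1 → 10, wraps to 0, carry into field.
Longitude field A = 0; +1 → 1 = B.
Latitude square 6; +1 → 7.

BE07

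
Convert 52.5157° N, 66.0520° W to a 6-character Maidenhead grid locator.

Offset from 180°W / 90°S: lon 113.9480°, lat 142.5157°.
Field: 113.9480/20 → 5 → F, 142.5157/10 → 14 → O; chars FO.
Square: 13.9480/2 → 6, 2.5157/1 → 2; chars 62.
Subsquare: 1.9480/0.0833333 → 23 → x, 0.5157/0.0416667 → 12 → m; chars xm.

FO62xm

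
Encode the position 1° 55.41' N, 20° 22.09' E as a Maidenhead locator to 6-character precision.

KJ01ew

Offset from 180°W / 90°S: lon 200.3682°, lat 91.9235°.
Field (20°×10°, letters A–R): 200.3682/20 → 10 → K, 91.9235/10 → 9 → J; chars KJ.
Square (2°×1°, digits 0–9): 0.3682/2 → 0, 1.9235/1 → 1; chars 01.
Subsquare (5′×2.5′, letters a–x): 0.3682/0.0833333 → 4 → e, 0.9235/0.0416667 → 22 → w; chars ew.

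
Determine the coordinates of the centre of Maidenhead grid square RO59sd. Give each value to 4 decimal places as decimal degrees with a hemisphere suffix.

Field R=17, O=14: +17·20° lon, +14·10° lat → SW at lon 160°, lat 50°.
Square 5, 9: +5·2° lon, +9·1° lat → SW at lon 170°, lat 59°.
Subsquare s=18, d=3: +18·0.0833333° lon, +3·0.0416667° lat → SW at lon 171.5°, lat 59.125°.
Cell spans 0.0833333° lon × 0.0416667° lat. Centre is SW corner plus half of each.
latitude 59.1458° N, longitude 171.5417° E.

59.1458° N, 171.5417° E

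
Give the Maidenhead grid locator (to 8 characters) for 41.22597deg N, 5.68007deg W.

IN71df84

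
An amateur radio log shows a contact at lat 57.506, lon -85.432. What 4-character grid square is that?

EO77

Shift to the Maidenhead origin (180°W, 90°S): lon 94.57, lat 147.51.
Field: lon ⌊94.57/20⌋ = 4 → E; lat ⌊147.51/10⌋ = 14 → O.
Square: lon ⌊14.57/2⌋ = 7; lat ⌊7.51/1⌋ = 7.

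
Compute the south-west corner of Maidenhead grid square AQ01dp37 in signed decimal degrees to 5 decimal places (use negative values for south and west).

Field A=0, Q=16: +0·20° lon, +16·10° lat → SW at lon -180°, lat 70°.
Square 0, 1: +0·2° lon, +1·1° lat → SW at lon -180°, lat 71°.
Subsquare d=3, p=15: +3·0.0833333° lon, +15·0.0416667° lat → SW at lon -179.75°, lat 71.625°.
Extended square 3, 7: +3·0.00833333° lon, +7·0.00416667° lat → SW at lon -179.725°, lat 71.6542°.
latitude 71.65417, longitude -179.72500.

71.65417, -179.72500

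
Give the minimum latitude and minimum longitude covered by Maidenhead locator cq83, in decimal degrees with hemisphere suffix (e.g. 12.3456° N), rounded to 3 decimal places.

73.000° N, 124.000° W

Field C=2, Q=16: +2·20° lon, +16·10° lat → SW at lon -140°, lat 70°.
Square 8, 3: +8·2° lon, +3·1° lat → SW at lon -124°, lat 73°.
latitude 73.000° N, longitude 124.000° W.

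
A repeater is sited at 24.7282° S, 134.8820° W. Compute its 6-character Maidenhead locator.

Shift to the Maidenhead origin (180°W, 90°S): lon 45.1180, lat 65.2718.
Field: lon ⌊45.1180/20⌋ = 2 → C; lat ⌊65.2718/10⌋ = 6 → G.
Square: lon ⌊5.1180/2⌋ = 2; lat ⌊5.2718/1⌋ = 5.
Subsquare: lon ⌊1.1180/0.0833333⌋ = 13 → n; lat ⌊0.2718/0.0416667⌋ = 6 → g.

CG25ng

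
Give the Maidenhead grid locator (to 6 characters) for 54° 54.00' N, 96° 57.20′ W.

Shift to the Maidenhead origin (180°W, 90°S): lon 83.0467, lat 144.9000.
Field (20°×10°, letters A–R): lon ⌊83.0467/20⌋ = 4 → E; lat ⌊144.9000/10⌋ = 14 → O.
Square (2°×1°, digits 0–9): lon ⌊3.0467/2⌋ = 1; lat ⌊4.9000/1⌋ = 4.
Subsquare (5′×2.5′, letters a–x): lon ⌊1.0467/0.0833333⌋ = 12 → m; lat ⌊0.9000/0.0416667⌋ = 21 → v.

EO14mv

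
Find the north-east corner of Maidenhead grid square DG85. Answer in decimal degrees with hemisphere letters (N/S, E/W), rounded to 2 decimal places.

24.00° S, 102.00° W

Field D=3, G=6: +3·20° lon, +6·10° lat → SW at lon -120°, lat -30°.
Square 8, 5: +8·2° lon, +5·1° lat → SW at lon -104°, lat -25°.
Cell spans 2° lon × 1° lat. NE corner is SW corner plus one full cell.
latitude 24.00° S, longitude 102.00° W.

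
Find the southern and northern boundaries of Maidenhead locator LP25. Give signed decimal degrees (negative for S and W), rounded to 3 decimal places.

65.000, 66.000

Field L=11, P=15: +11·20° lon, +15·10° lat → SW at lon 40°, lat 60°.
Square 2, 5: +2·2° lon, +5·1° lat → SW at lon 44°, lat 65°.
Cell spans 2° lon × 1° lat.
south 65.000, north 66.000.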